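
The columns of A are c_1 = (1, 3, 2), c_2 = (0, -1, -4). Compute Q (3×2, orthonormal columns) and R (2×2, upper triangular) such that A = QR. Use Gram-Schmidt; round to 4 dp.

Q = [[0.2673, 0.2718], [0.8018, 0.4695], [0.5345, -0.8401]], R = [[3.7417, -2.9399], [0.0000, 2.8909]]

q_1 = c_1/‖c_1‖ = (1, 3, 2)/3.7417 = (0.2673, 0.8018, 0.5345).
r_{12} = q_1·c_2 = -2.9399.
u_2 = c_2 + 2.9399·q_1 = (0.7857, 1.3571, -2.4286).
‖u_2‖ = 2.8909, so q_2 = (0.2718, 0.4695, -0.8401).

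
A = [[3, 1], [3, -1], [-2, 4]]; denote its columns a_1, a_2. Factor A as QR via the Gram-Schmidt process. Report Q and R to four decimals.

a_1 = (3, 3, -2); ‖a_1‖ = 4.6904, so q_1 = (0.6396, 0.6396, -0.4264).
q_1·a_2 = 0.6396·1 + 0.6396·(-1) + (-0.4264)·4 = -1.7056.
u_2 = a_2 + 1.7056·q_1 = (2.0909, 0.0909, 3.2727).
‖u_2‖ = 3.8847, so q_2 = (0.5382, 0.0234, 0.8425).

Q = [[0.6396, 0.5382], [0.6396, 0.0234], [-0.4264, 0.8425]], R = [[4.6904, -1.7056], [0.0000, 3.8847]]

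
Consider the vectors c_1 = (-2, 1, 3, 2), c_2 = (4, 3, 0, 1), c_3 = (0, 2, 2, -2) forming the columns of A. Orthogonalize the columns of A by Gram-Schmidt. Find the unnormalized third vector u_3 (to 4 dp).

u_3 = (-0.2266, 1.1983, 1.2418, -2.6885)

q_1 = c_1/‖c_1‖ = (-2, 1, 3, 2)/4.2426 = (-0.4714, 0.2357, 0.7071, 0.4714).
r_{12} = q_1·c_2 = -0.7071.
u_2 = c_2 + 0.7071·q_1 = (3.6667, 3.1667, 0.5000, 1.3333).
‖u_2‖ = 5.0498, so q_2 = (0.7261, 0.6271, 0.0990, 0.2640).
r_{13} = q_1·c_3 = 0.9428; r_{23} = q_2·c_3 = 0.9241.
u_3 = c_3 − 0.9428·q_1 − 0.9241·q_2 = (-0.2266, 1.1983, 1.2418, -2.6885).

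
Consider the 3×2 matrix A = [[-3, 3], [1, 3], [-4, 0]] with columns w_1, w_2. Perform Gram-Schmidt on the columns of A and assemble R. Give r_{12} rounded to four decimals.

r_{12} = -1.1767

w_1 = (-3, 1, -4); ‖w_1‖ = 5.0990, so q_1 = (-0.5883, 0.1961, -0.7845).
r_{12} = q_1·w_2 = -1.1767.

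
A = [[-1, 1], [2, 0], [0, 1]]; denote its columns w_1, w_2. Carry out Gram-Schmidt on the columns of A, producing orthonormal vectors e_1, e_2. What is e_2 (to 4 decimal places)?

w_1 = (-1, 2, 0); ‖w_1‖ = 2.2361, so e_1 = (-0.4472, 0.8944, 0.0000).
e_1·w_2 = (-0.4472)·1 + 0.8944·0 + 0.0000·1 = -0.4472.
u_2 = w_2 + 0.4472·e_1 = (0.8000, 0.4000, 1.0000).
‖u_2‖ = 1.3416, so e_2 = (0.5963, 0.2981, 0.7454).

e_2 = (0.5963, 0.2981, 0.7454)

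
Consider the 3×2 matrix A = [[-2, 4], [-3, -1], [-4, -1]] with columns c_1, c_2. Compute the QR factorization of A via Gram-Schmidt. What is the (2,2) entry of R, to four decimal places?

c_1 = (-2, -3, -4); ‖c_1‖ = 5.3852, so e_1 = (-0.3714, -0.5571, -0.7428).
e_1·c_2 = (-0.3714)·4 + (-0.5571)·(-1) + (-0.7428)·(-1) = -0.1857.
u_2 = c_2 + 0.1857·e_1 = (3.9310, -1.1034, -1.1379).
r_{22} = ‖u_2‖ = 4.2386.

r_{22} = 4.2386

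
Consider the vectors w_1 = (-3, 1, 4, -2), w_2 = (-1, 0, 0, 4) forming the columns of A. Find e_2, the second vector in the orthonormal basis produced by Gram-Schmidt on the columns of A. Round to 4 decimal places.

e_1 = w_1/‖w_1‖ = (-3, 1, 4, -2)/5.4772 = (-0.5477, 0.1826, 0.7303, -0.3651).
r_{12} = e_1·w_2 = -0.9129.
u_2 = w_2 + 0.9129·e_1 = (-1.5000, 0.1667, 0.6667, 3.6667).
‖u_2‖ = 4.0208, so e_2 = (-0.3731, 0.0415, 0.1658, 0.9119).

e_2 = (-0.3731, 0.0415, 0.1658, 0.9119)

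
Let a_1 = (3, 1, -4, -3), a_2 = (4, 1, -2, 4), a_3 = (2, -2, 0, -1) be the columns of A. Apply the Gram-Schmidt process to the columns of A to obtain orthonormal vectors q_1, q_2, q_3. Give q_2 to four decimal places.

a_1 = (3, 1, -4, -3); ‖a_1‖ = 5.9161, so q_1 = (0.5071, 0.1690, -0.6761, -0.5071).
q_1·a_2 = 0.5071·4 + 0.1690·1 + (-0.6761)·(-2) + (-0.5071)·4 = 1.5213.
u_2 = a_2 − 1.5213·q_1 = (3.2286, 0.7429, -0.9714, 4.7714).
‖u_2‖ = 5.8895, so q_2 = (0.5482, 0.1261, -0.1649, 0.8102).

q_2 = (0.5482, 0.1261, -0.1649, 0.8102)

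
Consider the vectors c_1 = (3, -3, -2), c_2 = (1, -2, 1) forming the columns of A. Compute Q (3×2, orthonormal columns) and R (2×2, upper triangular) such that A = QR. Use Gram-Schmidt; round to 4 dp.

e_1 = c_1/‖c_1‖ = (3, -3, -2)/4.6904 = (0.6396, -0.6396, -0.4264).
r_{12} = e_1·c_2 = 1.4924.
u_2 = c_2 − 1.4924·e_1 = (0.0455, -1.0455, 1.6364).
‖u_2‖ = 1.9424, so e_2 = (0.0234, -0.5382, 0.8425).

Q = [[0.6396, 0.0234], [-0.6396, -0.5382], [-0.4264, 0.8425]], R = [[4.6904, 1.4924], [0.0000, 1.9424]]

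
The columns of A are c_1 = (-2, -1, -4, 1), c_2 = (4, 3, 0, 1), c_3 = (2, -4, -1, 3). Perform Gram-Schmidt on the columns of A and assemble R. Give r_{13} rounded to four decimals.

e_1 = c_1/‖c_1‖ = (-2, -1, -4, 1)/4.6904 = (-0.4264, -0.2132, -0.8528, 0.2132).
r_{13} = e_1·c_3 = 1.4924.

r_{13} = 1.4924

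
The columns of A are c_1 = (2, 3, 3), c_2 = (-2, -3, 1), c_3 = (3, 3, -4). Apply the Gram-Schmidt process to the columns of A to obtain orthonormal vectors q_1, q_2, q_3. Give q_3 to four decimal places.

c_1 = (2, 3, 3); ‖c_1‖ = 4.6904, so q_1 = (0.4264, 0.6396, 0.6396).
q_1·c_2 = 0.4264·(-2) + 0.6396·(-3) + 0.6396·1 = -2.1320.
u_2 = c_2 + 2.1320·q_1 = (-1.0909, -1.6364, 2.3636).
‖u_2‖ = 3.0748, so q_2 = (-0.3548, -0.5322, 0.7687).
q_1·c_3 = 0.4264·3 + 0.6396·3 + 0.6396·(-4) = 0.6396; q_2·c_3 = (-0.3548)·3 + (-0.5322)·3 + 0.7687·(-4) = -5.7357.
u_3 = c_3 − 0.6396·q_1 + 5.7357·q_2 = (0.6923, -0.4615, 0.0000).
‖u_3‖ = 0.8321, so q_3 = (0.8321, -0.5547, 0.0000).

q_3 = (0.8321, -0.5547, 0.0000)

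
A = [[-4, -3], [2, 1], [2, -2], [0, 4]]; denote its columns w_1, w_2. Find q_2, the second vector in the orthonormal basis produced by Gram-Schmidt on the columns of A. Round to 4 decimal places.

w_1 = (-4, 2, 2, 0); ‖w_1‖ = 4.8990, so q_1 = (-0.8165, 0.4082, 0.4082, 0.0000).
q_1·w_2 = (-0.8165)·(-3) + 0.4082·1 + 0.4082·(-2) + 0.0000·4 = 2.0412.
u_2 = w_2 − 2.0412·q_1 = (-1.3333, 0.1667, -2.8333, 4.0000).
‖u_2‖ = 5.0827, so q_2 = (-0.2623, 0.0328, -0.5575, 0.7870).

q_2 = (-0.2623, 0.0328, -0.5575, 0.7870)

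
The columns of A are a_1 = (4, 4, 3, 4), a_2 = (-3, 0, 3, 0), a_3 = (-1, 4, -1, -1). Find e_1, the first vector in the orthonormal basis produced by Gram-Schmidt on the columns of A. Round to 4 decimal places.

e_1 = (0.5298, 0.5298, 0.3974, 0.5298)

a_1 = (4, 4, 3, 4); ‖a_1‖ = 7.5498, so e_1 = (0.5298, 0.5298, 0.3974, 0.5298).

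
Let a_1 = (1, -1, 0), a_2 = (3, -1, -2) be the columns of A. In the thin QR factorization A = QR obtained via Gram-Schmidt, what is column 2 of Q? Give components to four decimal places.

e_1 = a_1/‖a_1‖ = (1, -1, 0)/1.4142 = (0.7071, -0.7071, 0.0000).
r_{12} = e_1·a_2 = 2.8284.
u_2 = a_2 − 2.8284·e_1 = (1.0000, 1.0000, -2.0000).
‖u_2‖ = 2.4495, so e_2 = (0.4082, 0.4082, -0.8165).

e_2 = (0.4082, 0.4082, -0.8165)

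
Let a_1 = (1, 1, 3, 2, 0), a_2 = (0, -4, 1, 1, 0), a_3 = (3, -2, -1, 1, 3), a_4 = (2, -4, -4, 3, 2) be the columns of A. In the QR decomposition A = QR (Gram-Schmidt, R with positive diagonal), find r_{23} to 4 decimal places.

a_1 = (1, 1, 3, 2, 0); ‖a_1‖ = 3.8730, so q_1 = (0.2582, 0.2582, 0.7746, 0.5164, 0.0000).
q_1·a_2 = 0.2582·0 + 0.2582·(-4) + 0.7746·1 + 0.5164·1 + 0.0000·0 = 0.2582.
u_2 = a_2 − 0.2582·q_1 = (-0.0667, -4.0667, 0.8000, 0.8667, 0.0000).
‖u_2‖ = 4.2348, so q_2 = (-0.0157, -0.9603, 0.1889, 0.2047, 0.0000).
r_{23} = q_2·a_3 = 1.8891.

r_{23} = 1.8891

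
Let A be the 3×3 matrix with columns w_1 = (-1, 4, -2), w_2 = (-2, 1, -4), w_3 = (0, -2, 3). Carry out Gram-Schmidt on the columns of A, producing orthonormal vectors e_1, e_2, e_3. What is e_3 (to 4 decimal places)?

e_3 = (-0.8944, 0.0000, 0.4472)

e_1 = w_1/‖w_1‖ = (-1, 4, -2)/4.5826 = (-0.2182, 0.8729, -0.4364).
r_{12} = e_1·w_2 = 3.0551.
u_2 = w_2 − 3.0551·e_1 = (-1.3333, -1.6667, -2.6667).
‖u_2‖ = 3.4157, so e_2 = (-0.3904, -0.4880, -0.7807).
r_{13} = e_1·w_3 = -3.0551; r_{23} = e_2·w_3 = -1.3663.
u_3 = w_3 + 3.0551·e_1 + 1.3663·e_2 = (-1.2000, 0.0000, 0.6000).
‖u_3‖ = 1.3416, so e_3 = (-0.8944, 0.0000, 0.4472).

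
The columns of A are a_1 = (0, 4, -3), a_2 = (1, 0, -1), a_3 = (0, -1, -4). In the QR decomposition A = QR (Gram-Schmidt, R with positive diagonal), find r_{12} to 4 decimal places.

e_1 = a_1/‖a_1‖ = (0, 4, -3)/5.0000 = (0.0000, 0.8000, -0.6000).
r_{12} = e_1·a_2 = 0.6000.

r_{12} = 0.6000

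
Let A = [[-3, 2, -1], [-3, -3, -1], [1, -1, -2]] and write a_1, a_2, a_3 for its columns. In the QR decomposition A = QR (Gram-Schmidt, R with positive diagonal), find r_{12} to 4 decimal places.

r_{12} = 0.4588

a_1 = (-3, -3, 1); ‖a_1‖ = 4.3589, so e_1 = (-0.6882, -0.6882, 0.2294).
r_{12} = e_1·a_2 = 0.4588.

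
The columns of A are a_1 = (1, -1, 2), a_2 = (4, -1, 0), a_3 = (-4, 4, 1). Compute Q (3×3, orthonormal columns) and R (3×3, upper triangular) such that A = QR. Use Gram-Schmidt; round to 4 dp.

Q = [[0.4082, 0.8840, 0.2279], [-0.4082, -0.0465, 0.9117], [0.8165, -0.4652, 0.3419]], R = [[2.4495, 2.0412, -2.4495], [0.0000, 3.5824, -4.1872], [0.0000, 0.0000, 3.0769]]

a_1 = (1, -1, 2); ‖a_1‖ = 2.4495, so q_1 = (0.4082, -0.4082, 0.8165).
q_1·a_2 = 0.4082·4 + (-0.4082)·(-1) + 0.8165·0 = 2.0412.
u_2 = a_2 − 2.0412·q_1 = (3.1667, -0.1667, -1.6667).
‖u_2‖ = 3.5824, so q_2 = (0.8840, -0.0465, -0.4652).
q_1·a_3 = 0.4082·(-4) + (-0.4082)·4 + 0.8165·1 = -2.4495; q_2·a_3 = 0.8840·(-4) + (-0.0465)·4 + (-0.4652)·1 = -4.1872.
u_3 = a_3 + 2.4495·q_1 + 4.1872·q_2 = (0.7013, 2.8052, 1.0519).
‖u_3‖ = 3.0769, so q_3 = (0.2279, 0.9117, 0.3419).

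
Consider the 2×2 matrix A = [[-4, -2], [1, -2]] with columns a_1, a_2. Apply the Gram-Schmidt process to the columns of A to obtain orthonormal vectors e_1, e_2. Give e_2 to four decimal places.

e_2 = (-0.2425, -0.9701)

a_1 = (-4, 1); ‖a_1‖ = 4.1231, so e_1 = (-0.9701, 0.2425).
e_1·a_2 = (-0.9701)·(-2) + 0.2425·(-2) = 1.4552.
u_2 = a_2 − 1.4552·e_1 = (-0.5882, -2.3529).
‖u_2‖ = 2.4254, so e_2 = (-0.2425, -0.9701).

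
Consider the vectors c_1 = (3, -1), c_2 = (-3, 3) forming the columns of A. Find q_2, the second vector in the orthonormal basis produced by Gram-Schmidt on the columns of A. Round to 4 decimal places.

c_1 = (3, -1); ‖c_1‖ = 3.1623, so q_1 = (0.9487, -0.3162).
q_1·c_2 = 0.9487·(-3) + (-0.3162)·3 = -3.7947.
u_2 = c_2 + 3.7947·q_1 = (0.6000, 1.8000).
‖u_2‖ = 1.8974, so q_2 = (0.3162, 0.9487).

q_2 = (0.3162, 0.9487)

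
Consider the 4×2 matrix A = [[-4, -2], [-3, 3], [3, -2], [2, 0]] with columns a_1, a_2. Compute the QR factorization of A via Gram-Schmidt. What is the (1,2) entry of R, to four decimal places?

r_{12} = -1.1355

e_1 = a_1/‖a_1‖ = (-4, -3, 3, 2)/6.1644 = (-0.6489, -0.4867, 0.4867, 0.3244).
r_{12} = e_1·a_2 = -1.1355.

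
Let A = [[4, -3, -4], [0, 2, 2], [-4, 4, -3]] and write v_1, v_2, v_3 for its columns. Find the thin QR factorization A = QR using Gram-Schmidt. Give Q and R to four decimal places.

q_1 = v_1/‖v_1‖ = (4, 0, -4)/5.6569 = (0.7071, 0.0000, -0.7071).
r_{12} = q_1·v_2 = -4.9497.
u_2 = v_2 + 4.9497·q_1 = (0.5000, 2.0000, 0.5000).
‖u_2‖ = 2.1213, so q_2 = (0.2357, 0.9428, 0.2357).
r_{13} = q_1·v_3 = -0.7071; r_{23} = q_2·v_3 = 0.2357.
u_3 = v_3 + 0.7071·q_1 − 0.2357·q_2 = (-3.5556, 1.7778, -3.5556).
‖u_3‖ = 5.3333, so q_3 = (-0.6667, 0.3333, -0.6667).

Q = [[0.7071, 0.2357, -0.6667], [0.0000, 0.9428, 0.3333], [-0.7071, 0.2357, -0.6667]], R = [[5.6569, -4.9497, -0.7071], [0.0000, 2.1213, 0.2357], [0.0000, 0.0000, 5.3333]]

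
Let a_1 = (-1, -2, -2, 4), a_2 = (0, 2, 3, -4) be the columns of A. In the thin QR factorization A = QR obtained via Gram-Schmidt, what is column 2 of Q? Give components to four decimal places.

e_2 = (-0.7429, -0.0571, 0.6571, 0.1143)

a_1 = (-1, -2, -2, 4); ‖a_1‖ = 5.0000, so e_1 = (-0.2000, -0.4000, -0.4000, 0.8000).
e_1·a_2 = (-0.2000)·0 + (-0.4000)·2 + (-0.4000)·3 + 0.8000·(-4) = -5.2000.
u_2 = a_2 + 5.2000·e_1 = (-1.0400, -0.0800, 0.9200, 0.1600).
‖u_2‖ = 1.4000, so e_2 = (-0.7429, -0.0571, 0.6571, 0.1143).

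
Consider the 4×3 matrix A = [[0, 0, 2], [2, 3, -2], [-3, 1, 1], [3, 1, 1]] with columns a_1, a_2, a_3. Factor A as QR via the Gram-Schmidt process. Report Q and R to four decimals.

q_1 = a_1/‖a_1‖ = (0, 2, -3, 3)/4.6904 = (0.0000, 0.4264, -0.6396, 0.6396).
r_{12} = q_1·a_2 = 1.2792.
u_2 = a_2 − 1.2792·q_1 = (0.0000, 2.4545, 1.8182, 0.1818).
‖u_2‖ = 3.0600, so q_2 = (0.0000, 0.8021, 0.5942, 0.0594).
r_{13} = q_1·a_3 = -0.8528; r_{23} = q_2·a_3 = -0.9507.
u_3 = a_3 + 0.8528·q_1 + 0.9507·q_2 = (2.0000, -0.8738, 1.0194, 1.6019).
‖u_3‖ = 2.8929, so q_3 = (0.6913, -0.3020, 0.3524, 0.5537).

Q = [[0.0000, 0.0000, 0.6913], [0.4264, 0.8021, -0.3020], [-0.6396, 0.5942, 0.3524], [0.6396, 0.0594, 0.5537]], R = [[4.6904, 1.2792, -0.8528], [0.0000, 3.0600, -0.9507], [0.0000, 0.0000, 2.8929]]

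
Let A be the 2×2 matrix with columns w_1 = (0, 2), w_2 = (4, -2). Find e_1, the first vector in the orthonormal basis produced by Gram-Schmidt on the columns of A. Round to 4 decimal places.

e_1 = (0.0000, 1.0000)

e_1 = w_1/‖w_1‖ = (0, 2)/2.0000 = (0.0000, 1.0000).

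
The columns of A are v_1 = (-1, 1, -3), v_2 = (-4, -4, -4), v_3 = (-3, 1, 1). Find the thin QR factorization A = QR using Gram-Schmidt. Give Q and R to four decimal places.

Q = [[-0.3015, -0.4924, -0.8165], [0.3015, -0.8616, 0.4082], [-0.9045, -0.1231, 0.4082]], R = [[3.3166, 3.6181, 0.3015], [0.0000, 5.9084, 0.4924], [0.0000, 0.0000, 3.2660]]

v_1 = (-1, 1, -3); ‖v_1‖ = 3.3166, so q_1 = (-0.3015, 0.3015, -0.9045).
q_1·v_2 = (-0.3015)·(-4) + 0.3015·(-4) + (-0.9045)·(-4) = 3.6181.
u_2 = v_2 − 3.6181·q_1 = (-2.9091, -5.0909, -0.7273).
‖u_2‖ = 5.9084, so q_2 = (-0.4924, -0.8616, -0.1231).
q_1·v_3 = (-0.3015)·(-3) + 0.3015·1 + (-0.9045)·1 = 0.3015; q_2·v_3 = (-0.4924)·(-3) + (-0.8616)·1 + (-0.1231)·1 = 0.4924.
u_3 = v_3 − 0.3015·q_1 − 0.4924·q_2 = (-2.6667, 1.3333, 1.3333).
‖u_3‖ = 3.2660, so q_3 = (-0.8165, 0.4082, 0.4082).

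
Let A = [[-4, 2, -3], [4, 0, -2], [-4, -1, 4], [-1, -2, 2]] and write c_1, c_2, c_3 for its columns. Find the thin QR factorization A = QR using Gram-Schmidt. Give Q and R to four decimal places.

e_1 = c_1/‖c_1‖ = (-4, 4, -4, -1)/7.0000 = (-0.5714, 0.5714, -0.5714, -0.1429).
r_{12} = e_1·c_2 = -0.2857.
u_2 = c_2 + 0.2857·e_1 = (1.8367, 0.1633, -1.1633, -2.0408).
‖u_2‖ = 2.9864, so e_2 = (0.6150, 0.0547, -0.3895, -0.6834).
r_{13} = e_1·c_3 = -2.0000; r_{23} = e_2·c_3 = -4.8793.
u_3 = c_3 + 2.0000·e_1 + 4.8793·e_2 = (-1.1419, -0.5904, 0.9565, -1.6201).
‖u_3‖ = 2.2786, so e_3 = (-0.5011, -0.2591, 0.4198, -0.7110).

Q = [[-0.5714, 0.6150, -0.5011], [0.5714, 0.0547, -0.2591], [-0.5714, -0.3895, 0.4198], [-0.1429, -0.6834, -0.7110]], R = [[7.0000, -0.2857, -2.0000], [0.0000, 2.9864, -4.8793], [0.0000, 0.0000, 2.2786]]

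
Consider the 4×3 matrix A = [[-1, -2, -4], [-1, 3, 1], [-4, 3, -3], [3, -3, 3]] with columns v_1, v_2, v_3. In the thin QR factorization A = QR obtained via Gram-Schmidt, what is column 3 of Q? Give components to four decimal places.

v_1 = (-1, -1, -4, 3); ‖v_1‖ = 5.1962, so q_1 = (-0.1925, -0.1925, -0.7698, 0.5774).
q_1·v_2 = (-0.1925)·(-2) + (-0.1925)·3 + (-0.7698)·3 + 0.5774·(-3) = -4.2339.
u_2 = v_2 + 4.2339·q_1 = (-2.8148, 2.1852, -0.2593, -0.5556).
‖u_2‖ = 3.6158, so q_2 = (-0.7785, 0.6043, -0.0717, -0.1536).
q_1·v_3 = (-0.1925)·(-4) + (-0.1925)·1 + (-0.7698)·(-3) + 0.5774·3 = 4.6188; q_2·v_3 = (-0.7785)·(-4) + 0.6043·1 + (-0.0717)·(-3) + (-0.1536)·3 = 3.4724.
u_3 = v_3 − 4.6188·q_1 − 3.4724·q_2 = (-0.4079, -0.2096, 0.8045, 0.8669).
‖u_3‖ = 1.2685, so q_3 = (-0.3216, -0.1653, 0.6342, 0.6834).

q_3 = (-0.3216, -0.1653, 0.6342, 0.6834)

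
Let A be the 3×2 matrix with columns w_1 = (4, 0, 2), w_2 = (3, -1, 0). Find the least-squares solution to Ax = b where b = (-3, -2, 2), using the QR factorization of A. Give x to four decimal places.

w_1 = (4, 0, 2); ‖w_1‖ = 4.4721, so e_1 = (0.8944, 0.0000, 0.4472).
e_1·w_2 = 0.8944·3 + 0.0000·(-1) + 0.4472·0 = 2.6833.
u_2 = w_2 − 2.6833·e_1 = (0.6000, -1.0000, -1.2000).
‖u_2‖ = 1.6733, so e_2 = (0.3586, -0.5976, -0.7171).
Qᵀb = (-1.7889, -1.3148).
Back-substitute: x_2 = -1.3148/1.6733 = -0.7857.
x_1 = (-1.7889 − 2.6833·(-0.7857))/4.4721 = 0.0714.

x = (0.0714, -0.7857)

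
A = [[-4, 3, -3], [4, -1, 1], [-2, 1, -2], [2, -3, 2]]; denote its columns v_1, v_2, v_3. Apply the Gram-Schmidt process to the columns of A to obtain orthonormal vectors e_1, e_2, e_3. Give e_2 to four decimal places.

e_2 = (0.2535, 0.5916, -0.0845, -0.7606)

v_1 = (-4, 4, -2, 2); ‖v_1‖ = 6.3246, so e_1 = (-0.6325, 0.6325, -0.3162, 0.3162).
e_1·v_2 = (-0.6325)·3 + 0.6325·(-1) + (-0.3162)·1 + 0.3162·(-3) = -3.7947.
u_2 = v_2 + 3.7947·e_1 = (0.6000, 1.4000, -0.2000, -1.8000).
‖u_2‖ = 2.3664, so e_2 = (0.2535, 0.5916, -0.0845, -0.7606).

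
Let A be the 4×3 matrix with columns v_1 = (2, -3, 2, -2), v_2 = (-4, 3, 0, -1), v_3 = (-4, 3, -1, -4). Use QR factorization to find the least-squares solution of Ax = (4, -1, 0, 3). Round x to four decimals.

x = (-0.4312, -0.6339, -0.4134)

e_1 = v_1/‖v_1‖ = (2, -3, 2, -2)/4.5826 = (0.4364, -0.6547, 0.4364, -0.4364).
r_{12} = e_1·v_2 = -3.2733.
u_2 = v_2 + 3.2733·e_1 = (-2.5714, 0.8571, 1.4286, -2.4286).
‖u_2‖ = 3.9097, so e_2 = (-0.6577, 0.2192, 0.3654, -0.6212).
r_{13} = e_1·v_3 = -2.4004; r_{23} = e_2·v_3 = 5.4078.
u_3 = v_3 + 2.4004·e_1 − 5.4078·e_2 = (0.6044, 0.2430, -1.9283, -1.6885).
‖u_3‖ = 2.6446, so e_3 = (0.2285, 0.0919, -0.7292, -0.6385).
Qᵀb = (1.0911, -4.7136, -1.0932).
Back-substitute: x_3 = -1.0932/2.6446 = -0.4134.
x_2 = (-4.7136 − 5.4078·(-0.4134))/3.9097 = -0.6339.
x_1 = (1.0911 + 3.2733·(-0.6339) + 2.4004·(-0.4134))/4.5826 = -0.4312.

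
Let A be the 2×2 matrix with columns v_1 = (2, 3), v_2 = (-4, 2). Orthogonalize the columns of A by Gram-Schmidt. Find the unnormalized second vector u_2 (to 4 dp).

u_2 = (-3.6923, 2.4615)

v_1 = (2, 3); ‖v_1‖ = 3.6056, so q_1 = (0.5547, 0.8321).
q_1·v_2 = 0.5547·(-4) + 0.8321·2 = -0.5547.
u_2 = v_2 + 0.5547·q_1 = (-3.6923, 2.4615).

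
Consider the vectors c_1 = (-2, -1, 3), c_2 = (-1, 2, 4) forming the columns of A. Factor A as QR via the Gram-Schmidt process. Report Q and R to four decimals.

q_1 = c_1/‖c_1‖ = (-2, -1, 3)/3.7417 = (-0.5345, -0.2673, 0.8018).
r_{12} = q_1·c_2 = 3.2071.
u_2 = c_2 − 3.2071·q_1 = (0.7143, 2.8571, 1.4286).
‖u_2‖ = 3.2733, so q_2 = (0.2182, 0.8729, 0.4364).

Q = [[-0.5345, 0.2182], [-0.2673, 0.8729], [0.8018, 0.4364]], R = [[3.7417, 3.2071], [0.0000, 3.2733]]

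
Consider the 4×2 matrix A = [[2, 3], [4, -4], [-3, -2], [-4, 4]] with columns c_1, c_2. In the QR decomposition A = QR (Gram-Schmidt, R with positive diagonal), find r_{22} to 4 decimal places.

r_{22} = 6.0093

e_1 = c_1/‖c_1‖ = (2, 4, -3, -4)/6.7082 = (0.2981, 0.5963, -0.4472, -0.5963).
r_{12} = e_1·c_2 = -2.9814.
u_2 = c_2 + 2.9814·e_1 = (3.8889, -2.2222, -3.3333, 2.2222).
r_{22} = ‖u_2‖ = 6.0093.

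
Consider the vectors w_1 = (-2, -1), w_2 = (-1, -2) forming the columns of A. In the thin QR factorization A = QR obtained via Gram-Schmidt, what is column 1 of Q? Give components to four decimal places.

w_1 = (-2, -1); ‖w_1‖ = 2.2361, so e_1 = (-0.8944, -0.4472).

e_1 = (-0.8944, -0.4472)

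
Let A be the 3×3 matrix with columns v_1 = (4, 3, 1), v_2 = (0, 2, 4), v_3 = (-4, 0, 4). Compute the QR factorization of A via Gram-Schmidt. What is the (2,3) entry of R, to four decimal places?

v_1 = (4, 3, 1); ‖v_1‖ = 5.0990, so q_1 = (0.7845, 0.5883, 0.1961).
q_1·v_2 = 0.7845·0 + 0.5883·2 + 0.1961·4 = 1.9612.
u_2 = v_2 − 1.9612·q_1 = (-1.5385, 0.8462, 3.6154).
‖u_2‖ = 4.0192, so q_2 = (-0.3828, 0.2105, 0.8995).
r_{23} = q_2·v_3 = 5.1292.

r_{23} = 5.1292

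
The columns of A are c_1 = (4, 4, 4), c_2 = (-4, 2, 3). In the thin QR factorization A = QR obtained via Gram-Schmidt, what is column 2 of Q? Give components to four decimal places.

e_1 = c_1/‖c_1‖ = (4, 4, 4)/6.9282 = (0.5774, 0.5774, 0.5774).
r_{12} = e_1·c_2 = 0.5774.
u_2 = c_2 − 0.5774·e_1 = (-4.3333, 1.6667, 2.6667).
‖u_2‖ = 5.3541, so e_2 = (-0.8093, 0.3113, 0.4981).

e_2 = (-0.8093, 0.3113, 0.4981)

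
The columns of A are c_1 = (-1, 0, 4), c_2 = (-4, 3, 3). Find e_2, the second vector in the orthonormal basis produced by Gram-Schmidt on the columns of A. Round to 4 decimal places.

e_2 = (-0.7028, 0.6893, -0.1757)

e_1 = c_1/‖c_1‖ = (-1, 0, 4)/4.1231 = (-0.2425, 0.0000, 0.9701).
r_{12} = e_1·c_2 = 3.8806.
u_2 = c_2 − 3.8806·e_1 = (-3.0588, 3.0000, -0.7647).
‖u_2‖ = 4.3521, so e_2 = (-0.7028, 0.6893, -0.1757).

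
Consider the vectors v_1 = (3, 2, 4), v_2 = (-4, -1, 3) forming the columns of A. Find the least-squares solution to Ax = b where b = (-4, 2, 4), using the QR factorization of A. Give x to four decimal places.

v_1 = (3, 2, 4); ‖v_1‖ = 5.3852, so e_1 = (0.5571, 0.3714, 0.7428).
e_1·v_2 = 0.5571·(-4) + 0.3714·(-1) + 0.7428·3 = -0.3714.
u_2 = v_2 + 0.3714·e_1 = (-3.7931, -0.8621, 3.2759).
‖u_2‖ = 5.0855, so e_2 = (-0.7459, -0.1695, 0.6442).
Qᵀb = (1.4856, 5.2211).
Back-substitute: x_2 = 5.2211/5.0855 = 1.0267.
x_1 = (1.4856 + 0.3714·1.0267)/5.3852 = 0.3467.

x = (0.3467, 1.0267)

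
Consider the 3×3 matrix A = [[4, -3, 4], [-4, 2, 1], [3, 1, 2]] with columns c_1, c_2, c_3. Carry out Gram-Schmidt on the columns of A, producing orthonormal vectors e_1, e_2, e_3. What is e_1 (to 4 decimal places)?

e_1 = c_1/‖c_1‖ = (4, -4, 3)/6.4031 = (0.6247, -0.6247, 0.4685).

e_1 = (0.6247, -0.6247, 0.4685)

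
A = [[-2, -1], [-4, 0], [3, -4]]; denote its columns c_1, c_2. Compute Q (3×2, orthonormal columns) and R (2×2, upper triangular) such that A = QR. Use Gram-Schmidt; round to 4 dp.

Q = [[-0.3714, -0.4590], [-0.7428, -0.3747], [0.5571, -0.8056]], R = [[5.3852, -1.8570], [0.0000, 3.6813]]

e_1 = c_1/‖c_1‖ = (-2, -4, 3)/5.3852 = (-0.3714, -0.7428, 0.5571).
r_{12} = e_1·c_2 = -1.8570.
u_2 = c_2 + 1.8570·e_1 = (-1.6897, -1.3793, -2.9655).
‖u_2‖ = 3.6813, so e_2 = (-0.4590, -0.3747, -0.8056).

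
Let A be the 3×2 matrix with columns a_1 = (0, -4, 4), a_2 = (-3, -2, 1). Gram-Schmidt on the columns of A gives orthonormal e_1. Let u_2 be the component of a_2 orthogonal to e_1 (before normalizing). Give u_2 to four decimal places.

u_2 = (-3.0000, -0.5000, -0.5000)

a_1 = (0, -4, 4); ‖a_1‖ = 5.6569, so e_1 = (0.0000, -0.7071, 0.7071).
e_1·a_2 = 0.0000·(-3) + (-0.7071)·(-2) + 0.7071·1 = 2.1213.
u_2 = a_2 − 2.1213·e_1 = (-3.0000, -0.5000, -0.5000).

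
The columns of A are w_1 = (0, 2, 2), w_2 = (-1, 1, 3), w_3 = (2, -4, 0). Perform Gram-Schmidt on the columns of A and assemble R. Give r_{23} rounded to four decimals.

q_1 = w_1/‖w_1‖ = (0, 2, 2)/2.8284 = (0.0000, 0.7071, 0.7071).
r_{12} = q_1·w_2 = 2.8284.
u_2 = w_2 − 2.8284·q_1 = (-1.0000, -1.0000, 1.0000).
‖u_2‖ = 1.7321, so q_2 = (-0.5774, -0.5774, 0.5774).
r_{23} = q_2·w_3 = 1.1547.

r_{23} = 1.1547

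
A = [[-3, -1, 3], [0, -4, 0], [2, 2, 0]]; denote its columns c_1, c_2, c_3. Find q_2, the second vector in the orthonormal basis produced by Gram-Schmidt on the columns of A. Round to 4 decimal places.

c_1 = (-3, 0, 2); ‖c_1‖ = 3.6056, so q_1 = (-0.8321, 0.0000, 0.5547).
q_1·c_2 = (-0.8321)·(-1) + 0.0000·(-4) + 0.5547·2 = 1.9415.
u_2 = c_2 − 1.9415·q_1 = (0.6154, -4.0000, 0.9231).
‖u_2‖ = 4.1510, so q_2 = (0.1482, -0.9636, 0.2224).

q_2 = (0.1482, -0.9636, 0.2224)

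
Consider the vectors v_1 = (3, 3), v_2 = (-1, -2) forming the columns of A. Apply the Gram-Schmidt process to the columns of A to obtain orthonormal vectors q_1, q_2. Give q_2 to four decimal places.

q_2 = (0.7071, -0.7071)

v_1 = (3, 3); ‖v_1‖ = 4.2426, so q_1 = (0.7071, 0.7071).
q_1·v_2 = 0.7071·(-1) + 0.7071·(-2) = -2.1213.
u_2 = v_2 + 2.1213·q_1 = (0.5000, -0.5000).
‖u_2‖ = 0.7071, so q_2 = (0.7071, -0.7071).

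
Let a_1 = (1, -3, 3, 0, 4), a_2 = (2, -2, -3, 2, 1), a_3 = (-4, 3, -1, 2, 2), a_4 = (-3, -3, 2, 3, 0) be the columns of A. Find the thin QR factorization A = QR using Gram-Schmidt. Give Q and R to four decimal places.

a_1 = (1, -3, 3, 0, 4); ‖a_1‖ = 5.9161, so e_1 = (0.1690, -0.5071, 0.5071, 0.0000, 0.6761).
e_1·a_2 = 0.1690·2 + (-0.5071)·(-2) + 0.5071·(-3) + 0.0000·2 + 0.6761·1 = 0.5071.
u_2 = a_2 − 0.5071·e_1 = (1.9143, -1.7429, -3.2571, 2.0000, 0.6571).
‖u_2‖ = 4.6629, so e_2 = (0.4105, -0.3738, -0.6985, 0.4289, 0.1409).
e_1·a_3 = 0.1690·(-4) + (-0.5071)·3 + 0.5071·(-1) + 0.0000·2 + 0.6761·2 = -1.3522; e_2·a_3 = 0.4105·(-4) + (-0.3738)·3 + (-0.6985)·(-1) + 0.4289·2 + 0.1409·2 = -0.9252.
u_3 = a_3 + 1.3522·e_1 + 0.9252·e_2 = (-3.3916, 1.9685, -0.9606, 2.3968, 3.0447).
‖u_3‖ = 5.5960, so e_3 = (-0.6061, 0.3518, -0.1717, 0.4283, 0.5441).
e_1·a_4 = 0.1690·(-3) + (-0.5071)·(-3) + 0.5071·2 + 0.0000·3 + 0.6761·0 = 2.0284; e_2·a_4 = 0.4105·(-3) + (-0.3738)·(-3) + (-0.6985)·2 + 0.4289·3 + 0.1409·0 = -0.2206; e_3·a_4 = (-0.6061)·(-3) + 0.3518·(-3) + (-0.1717)·2 + 0.4283·3 + 0.5441·0 = 1.7046.
u_4 = a_4 − 2.0284·e_1 + 0.2206·e_2 − 1.7046·e_3 = (-2.2192, -2.6535, 1.1099, 2.3645, -2.2678).
‖u_4‖ = 4.8920, so e_4 = (-0.4536, -0.5424, 0.2269, 0.4833, -0.4636).

Q = [[0.1690, 0.4105, -0.6061, -0.4536], [-0.5071, -0.3738, 0.3518, -0.5424], [0.5071, -0.6985, -0.1717, 0.2269], [0.0000, 0.4289, 0.4283, 0.4833], [0.6761, 0.1409, 0.5441, -0.4636]], R = [[5.9161, 0.5071, -1.3522, 2.0284], [0.0000, 4.6629, -0.9252, -0.2206], [0.0000, 0.0000, 5.5960, 1.7046], [0.0000, 0.0000, 0.0000, 4.8920]]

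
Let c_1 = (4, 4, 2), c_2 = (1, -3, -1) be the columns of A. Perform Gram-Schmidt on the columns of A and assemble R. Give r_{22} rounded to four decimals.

e_1 = c_1/‖c_1‖ = (4, 4, 2)/6.0000 = (0.6667, 0.6667, 0.3333).
r_{12} = e_1·c_2 = -1.6667.
u_2 = c_2 + 1.6667·e_1 = (2.1111, -1.8889, -0.4444).
r_{22} = ‖u_2‖ = 2.8674.

r_{22} = 2.8674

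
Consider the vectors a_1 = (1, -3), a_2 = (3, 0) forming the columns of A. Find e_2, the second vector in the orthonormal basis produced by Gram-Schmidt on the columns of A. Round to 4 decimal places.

e_2 = (0.9487, 0.3162)

e_1 = a_1/‖a_1‖ = (1, -3)/3.1623 = (0.3162, -0.9487).
r_{12} = e_1·a_2 = 0.9487.
u_2 = a_2 − 0.9487·e_1 = (2.7000, 0.9000).
‖u_2‖ = 2.8460, so e_2 = (0.9487, 0.3162).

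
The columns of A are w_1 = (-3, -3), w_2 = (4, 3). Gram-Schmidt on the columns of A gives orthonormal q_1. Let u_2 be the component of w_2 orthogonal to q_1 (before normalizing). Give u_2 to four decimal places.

q_1 = w_1/‖w_1‖ = (-3, -3)/4.2426 = (-0.7071, -0.7071).
r_{12} = q_1·w_2 = -4.9497.
u_2 = w_2 + 4.9497·q_1 = (0.5000, -0.5000).

u_2 = (0.5000, -0.5000)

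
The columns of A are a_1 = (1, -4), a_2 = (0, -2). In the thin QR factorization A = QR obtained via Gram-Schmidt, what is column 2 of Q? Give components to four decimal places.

a_1 = (1, -4); ‖a_1‖ = 4.1231, so e_1 = (0.2425, -0.9701).
e_1·a_2 = 0.2425·0 + (-0.9701)·(-2) = 1.9403.
u_2 = a_2 − 1.9403·e_1 = (-0.4706, -0.1176).
‖u_2‖ = 0.4851, so e_2 = (-0.9701, -0.2425).

e_2 = (-0.9701, -0.2425)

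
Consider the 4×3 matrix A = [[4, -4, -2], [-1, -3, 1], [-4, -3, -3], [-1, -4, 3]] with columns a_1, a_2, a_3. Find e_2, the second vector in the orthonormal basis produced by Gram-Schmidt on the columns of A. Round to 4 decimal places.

a_1 = (4, -1, -4, -1); ‖a_1‖ = 5.8310, so e_1 = (0.6860, -0.1715, -0.6860, -0.1715).
e_1·a_2 = 0.6860·(-4) + (-0.1715)·(-3) + (-0.6860)·(-3) + (-0.1715)·(-4) = 0.5145.
u_2 = a_2 − 0.5145·e_1 = (-4.3529, -2.9118, -2.6471, -3.9118).
‖u_2‖ = 7.0523, so e_2 = (-0.6172, -0.4129, -0.3753, -0.5547).

e_2 = (-0.6172, -0.4129, -0.3753, -0.5547)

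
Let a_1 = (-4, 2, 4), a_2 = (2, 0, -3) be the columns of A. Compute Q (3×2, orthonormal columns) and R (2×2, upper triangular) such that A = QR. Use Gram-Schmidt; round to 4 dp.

a_1 = (-4, 2, 4); ‖a_1‖ = 6.0000, so q_1 = (-0.6667, 0.3333, 0.6667).
q_1·a_2 = (-0.6667)·2 + 0.3333·0 + 0.6667·(-3) = -3.3333.
u_2 = a_2 + 3.3333·q_1 = (-0.2222, 1.1111, -0.7778).
‖u_2‖ = 1.3744, so q_2 = (-0.1617, 0.8085, -0.5659).

Q = [[-0.6667, -0.1617], [0.3333, 0.8085], [0.6667, -0.5659]], R = [[6.0000, -3.3333], [0.0000, 1.3744]]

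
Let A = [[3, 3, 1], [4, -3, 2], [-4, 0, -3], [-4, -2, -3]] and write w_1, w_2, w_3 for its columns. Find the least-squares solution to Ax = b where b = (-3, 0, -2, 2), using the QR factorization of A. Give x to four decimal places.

x = (-1.1208, -0.5609, 1.6483)

e_1 = w_1/‖w_1‖ = (3, 4, -4, -4)/7.5498 = (0.3974, 0.5298, -0.5298, -0.5298).
r_{12} = e_1·w_2 = 0.6623.
u_2 = w_2 − 0.6623·e_1 = (2.7368, -3.3509, 0.3509, -1.6491).
‖u_2‖ = 4.6434, so e_2 = (0.5894, -0.7216, 0.0756, -0.3552).
r_{13} = e_1·w_3 = 4.6359; r_{23} = e_2·w_3 = -0.0151.
u_3 = w_3 − 4.6359·e_1 + 0.0151·e_2 = (-0.8332, -0.4670, -0.5427, -0.5492).
‖u_3‖ = 1.2282, so e_3 = (-0.6784, -0.3803, -0.4419, -0.4472).
Qᵀb = (-1.1921, -2.6296, 2.0245).
Back-substitute: x_3 = 2.0245/1.2282 = 1.6483.
x_2 = (-2.6296 + 0.0151·1.6483)/4.6434 = -0.5609.
x_1 = (-1.1921 − 0.6623·(-0.5609) − 4.6359·1.6483)/7.5498 = -1.1208.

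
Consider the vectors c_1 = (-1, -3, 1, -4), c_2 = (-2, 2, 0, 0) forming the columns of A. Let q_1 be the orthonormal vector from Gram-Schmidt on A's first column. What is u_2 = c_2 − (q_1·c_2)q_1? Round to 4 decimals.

c_1 = (-1, -3, 1, -4); ‖c_1‖ = 5.1962, so q_1 = (-0.1925, -0.5774, 0.1925, -0.7698).
q_1·c_2 = (-0.1925)·(-2) + (-0.5774)·2 + 0.1925·0 + (-0.7698)·0 = -0.7698.
u_2 = c_2 + 0.7698·q_1 = (-2.1481, 1.5556, 0.1481, -0.5926).

u_2 = (-2.1481, 1.5556, 0.1481, -0.5926)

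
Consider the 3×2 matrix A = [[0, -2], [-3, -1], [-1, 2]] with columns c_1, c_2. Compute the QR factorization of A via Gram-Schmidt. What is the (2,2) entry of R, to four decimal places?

q_1 = c_1/‖c_1‖ = (0, -3, -1)/3.1623 = (0.0000, -0.9487, -0.3162).
r_{12} = q_1·c_2 = 0.3162.
u_2 = c_2 − 0.3162·q_1 = (-2.0000, -0.7000, 2.1000).
r_{22} = ‖u_2‖ = 2.9833.

r_{22} = 2.9833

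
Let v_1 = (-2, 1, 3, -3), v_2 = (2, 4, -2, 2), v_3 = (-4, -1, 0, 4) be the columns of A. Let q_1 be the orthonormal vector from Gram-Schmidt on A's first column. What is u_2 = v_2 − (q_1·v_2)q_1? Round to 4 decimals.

u_2 = (0.9565, 4.5217, -0.4348, 0.4348)

v_1 = (-2, 1, 3, -3); ‖v_1‖ = 4.7958, so q_1 = (-0.4170, 0.2085, 0.6255, -0.6255).
q_1·v_2 = (-0.4170)·2 + 0.2085·4 + 0.6255·(-2) + (-0.6255)·2 = -2.5022.
u_2 = v_2 + 2.5022·q_1 = (0.9565, 4.5217, -0.4348, 0.4348).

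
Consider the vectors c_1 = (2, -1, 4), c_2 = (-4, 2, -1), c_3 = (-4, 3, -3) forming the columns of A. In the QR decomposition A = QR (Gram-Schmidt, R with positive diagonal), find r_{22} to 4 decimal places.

c_1 = (2, -1, 4); ‖c_1‖ = 4.5826, so q_1 = (0.4364, -0.2182, 0.8729).
q_1·c_2 = 0.4364·(-4) + (-0.2182)·2 + 0.8729·(-1) = -3.0551.
u_2 = c_2 + 3.0551·q_1 = (-2.6667, 1.3333, 1.6667).
r_{22} = ‖u_2‖ = 3.4157.

r_{22} = 3.4157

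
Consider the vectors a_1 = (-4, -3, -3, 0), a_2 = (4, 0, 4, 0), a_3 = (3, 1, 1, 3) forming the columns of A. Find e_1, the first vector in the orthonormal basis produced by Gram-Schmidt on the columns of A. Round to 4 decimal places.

a_1 = (-4, -3, -3, 0); ‖a_1‖ = 5.8310, so e_1 = (-0.6860, -0.5145, -0.5145, 0.0000).

e_1 = (-0.6860, -0.5145, -0.5145, 0.0000)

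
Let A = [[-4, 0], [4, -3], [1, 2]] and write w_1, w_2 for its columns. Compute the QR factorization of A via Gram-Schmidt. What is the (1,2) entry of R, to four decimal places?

r_{12} = -1.7408

w_1 = (-4, 4, 1); ‖w_1‖ = 5.7446, so e_1 = (-0.6963, 0.6963, 0.1741).
r_{12} = e_1·w_2 = -1.7408.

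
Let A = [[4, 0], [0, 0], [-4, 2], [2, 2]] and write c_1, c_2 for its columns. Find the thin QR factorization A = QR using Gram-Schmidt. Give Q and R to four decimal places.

e_1 = c_1/‖c_1‖ = (4, 0, -4, 2)/6.0000 = (0.6667, 0.0000, -0.6667, 0.3333).
r_{12} = e_1·c_2 = -0.6667.
u_2 = c_2 + 0.6667·e_1 = (0.4444, 0.0000, 1.5556, 2.2222).
‖u_2‖ = 2.7487, so e_2 = (0.1617, 0.0000, 0.5659, 0.8085).

Q = [[0.6667, 0.1617], [0.0000, 0.0000], [-0.6667, 0.5659], [0.3333, 0.8085]], R = [[6.0000, -0.6667], [0.0000, 2.7487]]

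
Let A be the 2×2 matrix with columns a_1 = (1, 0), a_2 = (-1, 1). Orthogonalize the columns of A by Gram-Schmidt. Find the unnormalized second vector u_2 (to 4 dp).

a_1 = (1, 0); ‖a_1‖ = 1.0000, so e_1 = (1.0000, 0.0000).
e_1·a_2 = 1.0000·(-1) + 0.0000·1 = -1.0000.
u_2 = a_2 + 1.0000·e_1 = (0.0000, 1.0000).

u_2 = (0.0000, 1.0000)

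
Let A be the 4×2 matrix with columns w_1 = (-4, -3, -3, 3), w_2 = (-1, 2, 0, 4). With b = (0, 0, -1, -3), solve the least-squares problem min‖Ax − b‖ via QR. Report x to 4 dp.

e_1 = w_1/‖w_1‖ = (-4, -3, -3, 3)/6.5574 = (-0.6100, -0.4575, -0.4575, 0.4575).
r_{12} = e_1·w_2 = 1.5250.
u_2 = w_2 − 1.5250·e_1 = (-0.0698, 2.6977, 0.6977, 3.3023).
‖u_2‖ = 4.3214, so e_2 = (-0.0161, 0.6243, 0.1614, 0.7642).
Qᵀb = (-0.9150, -2.4540).
Back-substitute: x_2 = -2.4540/4.3214 = -0.5679.
x_1 = (-0.9150 − 1.5250·(-0.5679))/6.5574 = -0.0075.

x = (-0.0075, -0.5679)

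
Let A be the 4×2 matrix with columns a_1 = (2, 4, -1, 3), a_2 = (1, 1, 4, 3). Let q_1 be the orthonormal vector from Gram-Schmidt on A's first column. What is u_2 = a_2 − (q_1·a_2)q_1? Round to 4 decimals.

u_2 = (0.2667, -0.4667, 4.3667, 1.9000)

a_1 = (2, 4, -1, 3); ‖a_1‖ = 5.4772, so q_1 = (0.3651, 0.7303, -0.1826, 0.5477).
q_1·a_2 = 0.3651·1 + 0.7303·1 + (-0.1826)·4 + 0.5477·3 = 2.0083.
u_2 = a_2 − 2.0083·q_1 = (0.2667, -0.4667, 4.3667, 1.9000).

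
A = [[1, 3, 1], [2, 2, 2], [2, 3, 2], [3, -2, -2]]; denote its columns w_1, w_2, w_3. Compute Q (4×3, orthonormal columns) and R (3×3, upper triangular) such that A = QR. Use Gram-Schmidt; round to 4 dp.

Q = [[0.2357, 0.5412, -0.7167], [0.4714, 0.2533, 0.6350], [0.4714, 0.4606, 0.1179], [0.7071, -0.6563, -0.2631]], R = [[4.2426, 1.6499, 0.7071], [0.0000, 4.8247, 3.2817], [0.0000, 0.0000, 1.3154]]

w_1 = (1, 2, 2, 3); ‖w_1‖ = 4.2426, so q_1 = (0.2357, 0.4714, 0.4714, 0.7071).
q_1·w_2 = 0.2357·3 + 0.4714·2 + 0.4714·3 + 0.7071·(-2) = 1.6499.
u_2 = w_2 − 1.6499·q_1 = (2.6111, 1.2222, 2.2222, -3.1667).
‖u_2‖ = 4.8247, so q_2 = (0.5412, 0.2533, 0.4606, -0.6563).
q_1·w_3 = 0.2357·1 + 0.4714·2 + 0.4714·2 + 0.7071·(-2) = 0.7071; q_2·w_3 = 0.5412·1 + 0.2533·2 + 0.4606·2 + (-0.6563)·(-2) = 3.2817.
u_3 = w_3 − 0.7071·q_1 − 3.2817·q_2 = (-0.9427, 0.8353, 0.1551, -0.3461).
‖u_3‖ = 1.3154, so q_3 = (-0.7167, 0.6350, 0.1179, -0.2631).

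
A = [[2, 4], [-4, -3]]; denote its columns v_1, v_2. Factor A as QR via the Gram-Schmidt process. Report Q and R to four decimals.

v_1 = (2, -4); ‖v_1‖ = 4.4721, so e_1 = (0.4472, -0.8944).
e_1·v_2 = 0.4472·4 + (-0.8944)·(-3) = 4.4721.
u_2 = v_2 − 4.4721·e_1 = (2.0000, 1.0000).
‖u_2‖ = 2.2361, so e_2 = (0.8944, 0.4472).

Q = [[0.4472, 0.8944], [-0.8944, 0.4472]], R = [[4.4721, 4.4721], [0.0000, 2.2361]]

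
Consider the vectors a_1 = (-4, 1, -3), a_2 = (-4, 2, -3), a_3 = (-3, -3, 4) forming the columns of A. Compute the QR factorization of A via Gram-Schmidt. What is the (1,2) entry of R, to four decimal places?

a_1 = (-4, 1, -3); ‖a_1‖ = 5.0990, so q_1 = (-0.7845, 0.1961, -0.5883).
r_{12} = q_1·a_2 = 5.2951.

r_{12} = 5.2951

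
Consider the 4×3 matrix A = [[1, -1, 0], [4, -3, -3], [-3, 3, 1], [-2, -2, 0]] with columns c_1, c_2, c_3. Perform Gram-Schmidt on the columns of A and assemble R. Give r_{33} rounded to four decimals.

r_{33} = 1.3275

c_1 = (1, 4, -3, -2); ‖c_1‖ = 5.4772, so e_1 = (0.1826, 0.7303, -0.5477, -0.3651).
e_1·c_2 = 0.1826·(-1) + 0.7303·(-3) + (-0.5477)·3 + (-0.3651)·(-2) = -3.2863.
u_2 = c_2 + 3.2863·e_1 = (-0.4000, -0.6000, 1.2000, -3.2000).
‖u_2‖ = 3.4928, so e_2 = (-0.1145, -0.1718, 0.3436, -0.9162).
e_1·c_3 = 0.1826·0 + 0.7303·(-3) + (-0.5477)·1 + (-0.3651)·0 = -2.7386; e_2·c_3 = (-0.1145)·0 + (-0.1718)·(-3) + 0.3436·1 + (-0.9162)·0 = 0.8589.
u_3 = c_3 + 2.7386·e_1 − 0.8589·e_2 = (0.5984, -0.8525, -0.7951, -0.2131).
r_{33} = ‖u_3‖ = 1.3275.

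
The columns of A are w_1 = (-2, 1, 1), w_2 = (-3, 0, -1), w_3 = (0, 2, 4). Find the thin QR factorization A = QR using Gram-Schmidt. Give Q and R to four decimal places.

e_1 = w_1/‖w_1‖ = (-2, 1, 1)/2.4495 = (-0.8165, 0.4082, 0.4082).
r_{12} = e_1·w_2 = 2.0412.
u_2 = w_2 − 2.0412·e_1 = (-1.3333, -0.8333, -1.8333).
‖u_2‖ = 2.4152, so e_2 = (-0.5521, -0.3450, -0.7591).
r_{13} = e_1·w_3 = 2.4495; r_{23} = e_2·w_3 = -3.7264.
u_3 = w_3 − 2.4495·e_1 + 3.7264·e_2 = (-0.0571, -0.2857, 0.1714).
‖u_3‖ = 0.3381, so e_3 = (-0.1690, -0.8452, 0.5071).

Q = [[-0.8165, -0.5521, -0.1690], [0.4082, -0.3450, -0.8452], [0.4082, -0.7591, 0.5071]], R = [[2.4495, 2.0412, 2.4495], [0.0000, 2.4152, -3.7264], [0.0000, 0.0000, 0.3381]]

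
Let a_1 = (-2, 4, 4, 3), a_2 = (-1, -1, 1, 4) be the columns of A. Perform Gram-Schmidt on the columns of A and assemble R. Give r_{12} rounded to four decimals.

e_1 = a_1/‖a_1‖ = (-2, 4, 4, 3)/6.7082 = (-0.2981, 0.5963, 0.5963, 0.4472).
r_{12} = e_1·a_2 = 2.0870.

r_{12} = 2.0870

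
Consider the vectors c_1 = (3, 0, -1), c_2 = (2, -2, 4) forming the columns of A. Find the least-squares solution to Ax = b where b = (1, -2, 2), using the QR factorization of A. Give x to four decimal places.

e_1 = c_1/‖c_1‖ = (3, 0, -1)/3.1623 = (0.9487, 0.0000, -0.3162).
r_{12} = e_1·c_2 = 0.6325.
u_2 = c_2 − 0.6325·e_1 = (1.4000, -2.0000, 4.2000).
‖u_2‖ = 4.8580, so e_2 = (0.2882, -0.4117, 0.8646).
Qᵀb = (0.3162, 2.8407).
Back-substitute: x_2 = 2.8407/4.8580 = 0.5847.
x_1 = (0.3162 − 0.6325·0.5847)/3.1623 = -0.0169.

x = (-0.0169, 0.5847)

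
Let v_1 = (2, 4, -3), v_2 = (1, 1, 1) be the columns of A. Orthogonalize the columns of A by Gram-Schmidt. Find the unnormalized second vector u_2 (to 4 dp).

u_2 = (0.7931, 0.5862, 1.3103)

v_1 = (2, 4, -3); ‖v_1‖ = 5.3852, so q_1 = (0.3714, 0.7428, -0.5571).
q_1·v_2 = 0.3714·1 + 0.7428·1 + (-0.5571)·1 = 0.5571.
u_2 = v_2 − 0.5571·q_1 = (0.7931, 0.5862, 1.3103).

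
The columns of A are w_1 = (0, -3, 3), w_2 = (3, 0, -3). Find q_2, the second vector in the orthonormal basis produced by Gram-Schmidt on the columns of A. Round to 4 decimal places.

q_2 = (0.8165, -0.4082, -0.4082)

q_1 = w_1/‖w_1‖ = (0, -3, 3)/4.2426 = (0.0000, -0.7071, 0.7071).
r_{12} = q_1·w_2 = -2.1213.
u_2 = w_2 + 2.1213·q_1 = (3.0000, -1.5000, -1.5000).
‖u_2‖ = 3.6742, so q_2 = (0.8165, -0.4082, -0.4082).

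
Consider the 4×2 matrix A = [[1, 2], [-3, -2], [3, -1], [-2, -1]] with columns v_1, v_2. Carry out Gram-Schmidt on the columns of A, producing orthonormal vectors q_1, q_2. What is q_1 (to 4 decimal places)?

q_1 = (0.2085, -0.6255, 0.6255, -0.4170)

v_1 = (1, -3, 3, -2); ‖v_1‖ = 4.7958, so q_1 = (0.2085, -0.6255, 0.6255, -0.4170).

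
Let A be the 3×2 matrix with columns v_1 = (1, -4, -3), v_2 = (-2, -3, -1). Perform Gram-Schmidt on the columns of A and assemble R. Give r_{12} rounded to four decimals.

r_{12} = 2.5495

v_1 = (1, -4, -3); ‖v_1‖ = 5.0990, so e_1 = (0.1961, -0.7845, -0.5883).
r_{12} = e_1·v_2 = 2.5495.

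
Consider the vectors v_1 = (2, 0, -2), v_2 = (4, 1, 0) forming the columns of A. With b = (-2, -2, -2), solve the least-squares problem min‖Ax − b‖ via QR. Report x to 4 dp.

x = (1.1111, -1.1111)

q_1 = v_1/‖v_1‖ = (2, 0, -2)/2.8284 = (0.7071, 0.0000, -0.7071).
r_{12} = q_1·v_2 = 2.8284.
u_2 = v_2 − 2.8284·q_1 = (2.0000, 1.0000, 2.0000).
‖u_2‖ = 3.0000, so q_2 = (0.6667, 0.3333, 0.6667).
Qᵀb = (0.0000, -3.3333).
Back-substitute: x_2 = -3.3333/3.0000 = -1.1111.
x_1 = (0.0000 − 2.8284·(-1.1111))/2.8284 = 1.1111.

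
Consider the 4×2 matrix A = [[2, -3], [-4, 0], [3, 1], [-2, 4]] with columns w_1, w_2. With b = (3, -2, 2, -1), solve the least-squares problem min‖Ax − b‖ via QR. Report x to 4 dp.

x = (0.6119, -0.1642)

w_1 = (2, -4, 3, -2); ‖w_1‖ = 5.7446, so e_1 = (0.3482, -0.6963, 0.5222, -0.3482).
e_1·w_2 = 0.3482·(-3) + (-0.6963)·0 + 0.5222·1 + (-0.3482)·4 = -1.9149.
u_2 = w_2 + 1.9149·e_1 = (-2.3333, -1.3333, 2.0000, 3.3333).
‖u_2‖ = 4.7258, so e_2 = (-0.4937, -0.2821, 0.4232, 0.7053).
Qᵀb = (3.8297, -0.7759).
Back-substitute: x_2 = -0.7759/4.7258 = -0.1642.
x_1 = (3.8297 + 1.9149·(-0.1642))/5.7446 = 0.6119.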